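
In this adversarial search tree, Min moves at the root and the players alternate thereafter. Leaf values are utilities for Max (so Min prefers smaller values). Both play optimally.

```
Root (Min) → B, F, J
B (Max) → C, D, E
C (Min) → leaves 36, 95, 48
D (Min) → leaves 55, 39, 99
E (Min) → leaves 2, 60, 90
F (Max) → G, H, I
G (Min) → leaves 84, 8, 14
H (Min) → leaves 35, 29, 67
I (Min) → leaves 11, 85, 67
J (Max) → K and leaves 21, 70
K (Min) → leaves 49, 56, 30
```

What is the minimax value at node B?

39

C: min(36, 95, 48) = 36
D: min(55, 39, 99) = 39
E: min(2, 60, 90) = 2
B: max(36, 39, 2) = 39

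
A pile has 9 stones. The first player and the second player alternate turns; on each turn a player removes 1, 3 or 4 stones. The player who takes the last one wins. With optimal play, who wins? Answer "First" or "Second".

Positions where the player to move wins (W) vs loses (L):
i:   0  1  2  3  4  5  6  7  8  9
     L  W  L  W  W  W  W  L  W  L
Position 9 is L, so the second player wins.

Second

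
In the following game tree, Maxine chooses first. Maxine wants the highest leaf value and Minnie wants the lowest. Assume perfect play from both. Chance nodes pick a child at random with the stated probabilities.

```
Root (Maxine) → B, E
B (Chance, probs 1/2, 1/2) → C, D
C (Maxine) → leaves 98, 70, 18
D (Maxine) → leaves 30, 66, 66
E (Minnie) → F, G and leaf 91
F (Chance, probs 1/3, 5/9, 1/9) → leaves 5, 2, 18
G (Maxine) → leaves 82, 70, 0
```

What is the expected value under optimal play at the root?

C (Maxine): max(98, 70, 18) = 98
D (Maxine): max(30, 66, 66) = 66
B (Chance): 1/2·98 + 1/2·66 = 82
F (Chance): 1/3·5 + 5/9·2 + 1/9·18 = 4.78
G (Maxine): max(82, 70, 0) = 82
E (Minnie): min(4.78, 82, 91) = 4.78
Root (Maxine): max(82, 4.78) = 82

82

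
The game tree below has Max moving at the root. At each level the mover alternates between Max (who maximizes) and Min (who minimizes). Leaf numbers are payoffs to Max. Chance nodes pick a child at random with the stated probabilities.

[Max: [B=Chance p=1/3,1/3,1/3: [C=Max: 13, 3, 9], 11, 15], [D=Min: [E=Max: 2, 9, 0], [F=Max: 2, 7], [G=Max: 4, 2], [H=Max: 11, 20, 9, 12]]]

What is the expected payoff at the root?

C (Max): max(13, 3, 9) = 13
B (Chance): 1/3·13 + 1/3·11 + 1/3·15 = 13
E (Max): max(2, 9, 0) = 9
F (Max): max(2, 7) = 7
G (Max): max(4, 2) = 4
H (Max): max(11, 20, 9, 12) = 20
D (Min): min(9, 7, 4, 20) = 4
Root (Max): max(13, 4) = 13

13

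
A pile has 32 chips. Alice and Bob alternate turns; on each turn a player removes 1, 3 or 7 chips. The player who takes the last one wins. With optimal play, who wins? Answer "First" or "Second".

i:   0  1  2  3  4  5  6  7  8  9 10 11 12 13 14 15 16 17 18 19 20 21 22 23 24 25 26 27 28 29 30 31 32
     L  W  L  W  L  W  L  W  L  W  L  W  L  W  L  W  L  W  L  W  L  W  L  W  L  W  L  W  L  W  L  W  L
Position 32 is L, so the second player wins.

Second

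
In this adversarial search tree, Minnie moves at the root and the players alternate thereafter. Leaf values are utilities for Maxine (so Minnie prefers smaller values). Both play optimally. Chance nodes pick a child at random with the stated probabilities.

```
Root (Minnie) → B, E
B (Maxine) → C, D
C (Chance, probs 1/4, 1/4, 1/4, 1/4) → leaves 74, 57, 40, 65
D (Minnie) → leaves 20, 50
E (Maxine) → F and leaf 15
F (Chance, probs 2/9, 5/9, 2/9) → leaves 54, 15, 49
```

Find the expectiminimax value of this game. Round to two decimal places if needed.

31.22

C (Chance): 1/4·74 + 1/4·57 + 1/4·40 + 1/4·65 = 59
D (Minnie): min(20, 50) = 20
B (Maxine): max(59, 20) = 59
F (Chance): 2/9·54 + 5/9·15 + 2/9·49 = 31.22
E (Maxine): max(31.22, 15) = 31.22
Root (Minnie): min(59, 31.22) = 31.22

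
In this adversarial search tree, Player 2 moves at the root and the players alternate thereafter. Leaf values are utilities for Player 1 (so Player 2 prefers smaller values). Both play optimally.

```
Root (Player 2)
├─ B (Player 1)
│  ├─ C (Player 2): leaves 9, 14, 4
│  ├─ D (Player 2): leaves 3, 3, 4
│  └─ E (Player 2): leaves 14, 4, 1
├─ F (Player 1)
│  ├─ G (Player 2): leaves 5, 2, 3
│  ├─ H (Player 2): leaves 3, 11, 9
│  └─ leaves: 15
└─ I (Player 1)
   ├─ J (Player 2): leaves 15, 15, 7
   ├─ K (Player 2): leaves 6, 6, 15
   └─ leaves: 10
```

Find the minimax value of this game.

C (Player 2): min(9, 14, 4) = 4
D (Player 2): min(3, 3, 4) = 3
E (Player 2): min(14, 4, 1) = 1
B (Player 1): max(4, 3, 1) = 4
G (Player 2): min(5, 2, 3) = 2
H (Player 2): min(3, 11, 9) = 3
F (Player 1): max(2, 3, 15) = 15
J (Player 2): min(15, 15, 7) = 7
K (Player 2): min(6, 6, 15) = 6
I (Player 1): max(7, 6, 10) = 10
Root (Player 2): min(4, 15, 10) = 4

4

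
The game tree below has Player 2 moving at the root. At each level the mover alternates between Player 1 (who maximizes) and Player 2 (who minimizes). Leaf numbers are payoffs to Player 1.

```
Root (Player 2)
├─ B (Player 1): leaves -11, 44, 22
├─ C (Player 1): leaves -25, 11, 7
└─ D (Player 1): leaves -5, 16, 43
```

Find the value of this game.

B (Player 1): max(-11, 44, 22) = 44
C (Player 1): max(-25, 11, 7) = 11
D (Player 1): max(-5, 16, 43) = 43
Root (Player 2): min(44, 11, 43) = 11

11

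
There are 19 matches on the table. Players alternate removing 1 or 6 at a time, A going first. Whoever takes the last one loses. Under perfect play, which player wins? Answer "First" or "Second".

Compute winning (W) and losing (L) positions by backward induction:
i:   0  1  2  3  4  5  6  7  8  9 10 11 12 13 14 15 16 17 18 19
     W  L  W  L  W  L  W  W  L  W  L  W  L  W  W  L  W  L  W  L
Position 19 is L, so the second player wins.

Second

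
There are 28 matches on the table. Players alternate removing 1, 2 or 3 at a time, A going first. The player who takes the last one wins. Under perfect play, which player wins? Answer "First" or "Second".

i:   0  1  2  3  4  5  6  7  8  9 10 11 12 13 14 15 16 17 18 19 20 21 22 23 24 25 26 27 28
     L  W  W  W  L  W  W  W  L  W  W  W  L  W  W  W  L  W  W  W  L  W  W  W  L  W  W  W  L
Position 28 is L, so the second player wins.

Second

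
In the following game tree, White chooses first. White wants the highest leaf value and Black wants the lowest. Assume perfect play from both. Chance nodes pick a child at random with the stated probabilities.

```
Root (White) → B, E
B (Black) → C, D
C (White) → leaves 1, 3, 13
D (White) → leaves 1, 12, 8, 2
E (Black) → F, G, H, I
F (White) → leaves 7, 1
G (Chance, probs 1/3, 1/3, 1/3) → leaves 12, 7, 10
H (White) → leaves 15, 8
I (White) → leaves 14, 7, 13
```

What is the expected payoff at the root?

12

C (White): max(1, 3, 13) = 13
D (White): max(1, 12, 8, 2) = 12
B (Black): min(13, 12) = 12
F (White): max(7, 1) = 7
G (Chance): 1/3·12 + 1/3·7 + 1/3·10 = 9.67
H (White): max(15, 8) = 15
I (White): max(14, 7, 13) = 14
E (Black): min(7, 9.67, 15, 14) = 7
Root (White): max(12, 7) = 12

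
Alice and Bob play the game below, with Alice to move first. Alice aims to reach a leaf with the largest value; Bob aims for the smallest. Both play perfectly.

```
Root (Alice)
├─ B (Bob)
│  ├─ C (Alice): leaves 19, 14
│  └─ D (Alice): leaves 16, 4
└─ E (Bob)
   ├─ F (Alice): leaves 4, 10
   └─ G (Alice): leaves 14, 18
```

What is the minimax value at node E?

F: max(4, 10) = 10
G: max(14, 18) = 18
E: min(10, 18) = 10

10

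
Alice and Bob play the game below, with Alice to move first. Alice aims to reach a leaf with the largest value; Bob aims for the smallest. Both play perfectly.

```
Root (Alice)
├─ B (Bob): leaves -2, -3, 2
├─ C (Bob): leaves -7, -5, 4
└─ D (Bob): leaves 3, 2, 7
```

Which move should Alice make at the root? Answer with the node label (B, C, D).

D

B (Bob): min(-2, -3, 2) = -3
C (Bob): min(-7, -5, 4) = -7
D (Bob): min(3, 2, 7) = 2
Root (Alice): max(-3, -7, 2) = 2
Alice picks the child with the highest value: D (value 2).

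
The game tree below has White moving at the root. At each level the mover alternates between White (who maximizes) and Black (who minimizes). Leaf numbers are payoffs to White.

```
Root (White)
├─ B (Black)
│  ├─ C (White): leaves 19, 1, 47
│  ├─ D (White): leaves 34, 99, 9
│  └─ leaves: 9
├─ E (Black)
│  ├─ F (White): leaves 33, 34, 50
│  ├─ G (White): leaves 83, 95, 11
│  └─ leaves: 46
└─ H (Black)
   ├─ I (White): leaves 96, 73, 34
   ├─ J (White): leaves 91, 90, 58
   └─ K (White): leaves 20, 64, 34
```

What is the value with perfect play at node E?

46

F: max(33, 34, 50) = 50
G: max(83, 95, 11) = 95
E: min(50, 95, 46) = 46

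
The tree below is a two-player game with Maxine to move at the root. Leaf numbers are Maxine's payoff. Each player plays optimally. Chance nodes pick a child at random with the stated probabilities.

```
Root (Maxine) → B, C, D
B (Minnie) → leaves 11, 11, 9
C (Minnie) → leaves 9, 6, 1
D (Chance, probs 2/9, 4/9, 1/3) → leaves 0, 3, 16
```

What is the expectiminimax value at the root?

B (Minnie): min(11, 11, 9) = 9
C (Minnie): min(9, 6, 1) = 1
D (Chance): 2/9·0 + 4/9·3 + 1/3·16 = 6.67
Root (Maxine): max(9, 1, 6.67) = 9

9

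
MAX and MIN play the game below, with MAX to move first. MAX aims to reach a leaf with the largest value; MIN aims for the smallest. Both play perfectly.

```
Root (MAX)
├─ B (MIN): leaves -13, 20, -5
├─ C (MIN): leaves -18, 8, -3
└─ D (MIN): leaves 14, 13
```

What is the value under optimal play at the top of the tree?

B (MIN): min(-13, 20, -5) = -13
C (MIN): min(-18, 8, -3) = -18
D (MIN): min(14, 13) = 13
Root (MAX): max(-13, -18, 13) = 13

13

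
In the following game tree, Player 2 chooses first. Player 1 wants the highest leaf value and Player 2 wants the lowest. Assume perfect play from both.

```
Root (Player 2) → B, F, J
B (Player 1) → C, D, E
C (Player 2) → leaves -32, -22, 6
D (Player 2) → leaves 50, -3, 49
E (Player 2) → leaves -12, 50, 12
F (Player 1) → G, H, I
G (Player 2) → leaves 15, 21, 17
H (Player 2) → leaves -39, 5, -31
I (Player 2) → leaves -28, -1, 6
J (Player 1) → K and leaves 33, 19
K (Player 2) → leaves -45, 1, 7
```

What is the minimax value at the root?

C (Player 2): min(-32, -22, 6) = -32
D (Player 2): min(50, -3, 49) = -3
E (Player 2): min(-12, 50, 12) = -12
B (Player 1): max(-32, -3, -12) = -3
G (Player 2): min(15, 21, 17) = 15
H (Player 2): min(-39, 5, -31) = -39
I (Player 2): min(-28, -1, 6) = -28
F (Player 1): max(15, -39, -28) = 15
K (Player 2): min(-45, 1, 7) = -45
J (Player 1): max(-45, 33, 19) = 33
Root (Player 2): min(-3, 15, 33) = -3

-3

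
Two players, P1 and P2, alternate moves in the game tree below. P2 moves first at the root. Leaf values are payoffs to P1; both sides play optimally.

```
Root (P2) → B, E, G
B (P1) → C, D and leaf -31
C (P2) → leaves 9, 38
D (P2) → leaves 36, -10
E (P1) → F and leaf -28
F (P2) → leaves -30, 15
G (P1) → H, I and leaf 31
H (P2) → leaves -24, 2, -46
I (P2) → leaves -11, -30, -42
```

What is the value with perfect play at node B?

9

C: min(9, 38) = 9
D: min(36, -10) = -10
B: max(9, -10, -31) = 9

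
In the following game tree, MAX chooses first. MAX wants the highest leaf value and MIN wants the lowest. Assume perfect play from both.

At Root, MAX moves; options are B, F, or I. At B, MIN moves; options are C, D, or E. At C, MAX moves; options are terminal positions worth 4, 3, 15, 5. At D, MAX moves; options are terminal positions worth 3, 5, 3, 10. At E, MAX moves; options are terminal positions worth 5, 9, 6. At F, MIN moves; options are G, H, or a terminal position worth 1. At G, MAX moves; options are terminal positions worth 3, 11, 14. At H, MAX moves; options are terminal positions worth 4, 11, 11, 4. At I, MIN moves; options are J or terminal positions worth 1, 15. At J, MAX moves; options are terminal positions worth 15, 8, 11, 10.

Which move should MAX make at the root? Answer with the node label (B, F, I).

C (MAX): max(4, 3, 15, 5) = 15
D (MAX): max(3, 5, 3, 10) = 10
E (MAX): max(5, 9, 6) = 9
B (MIN): min(15, 10, 9) = 9
G (MAX): max(3, 11, 14) = 14
H (MAX): max(4, 11, 11, 4) = 11
F (MIN): min(14, 11, 1) = 1
J (MAX): max(15, 8, 11, 10) = 15
I (MIN): min(15, 1, 15) = 1
Root (MAX): max(9, 1, 1) = 9
MAX picks the child with the highest value: B (value 9).

B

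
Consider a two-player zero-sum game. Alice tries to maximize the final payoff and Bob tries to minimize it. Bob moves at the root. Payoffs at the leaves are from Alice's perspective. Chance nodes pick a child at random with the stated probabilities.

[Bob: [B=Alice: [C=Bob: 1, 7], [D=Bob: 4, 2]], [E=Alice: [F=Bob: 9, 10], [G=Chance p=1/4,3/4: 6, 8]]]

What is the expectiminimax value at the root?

2

C (Bob): min(1, 7) = 1
D (Bob): min(4, 2) = 2
B (Alice): max(1, 2) = 2
F (Bob): min(9, 10) = 9
G (Chance): 1/4·6 + 3/4·8 = 7.5
E (Alice): max(9, 7.5) = 9
Root (Bob): min(2, 9) = 2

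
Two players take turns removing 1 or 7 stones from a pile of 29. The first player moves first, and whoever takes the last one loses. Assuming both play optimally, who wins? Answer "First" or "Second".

Positions where the player to move wins (W) vs loses (L):
i:   0  1  2  3  4  5  6  7  8  9 10 11 12 13 14 15 16 17 18 19 20 21 22 23 24 25 26 27 28 29
     W  L  W  L  W  L  W  L  W  L  W  L  W  L  W  L  W  L  W  L  W  L  W  L  W  L  W  L  W  L
Position 29 is L, so the second player wins.

Second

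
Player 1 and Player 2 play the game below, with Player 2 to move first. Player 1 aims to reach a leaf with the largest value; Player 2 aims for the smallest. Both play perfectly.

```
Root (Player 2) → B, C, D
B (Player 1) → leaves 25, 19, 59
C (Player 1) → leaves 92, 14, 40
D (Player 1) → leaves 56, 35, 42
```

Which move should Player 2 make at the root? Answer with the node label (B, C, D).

D

B (Player 1): max(25, 19, 59) = 59
C (Player 1): max(92, 14, 40) = 92
D (Player 1): max(56, 35, 42) = 56
Root (Player 2): min(59, 92, 56) = 56
Player 2 picks the child with the lowest value: D (value 56).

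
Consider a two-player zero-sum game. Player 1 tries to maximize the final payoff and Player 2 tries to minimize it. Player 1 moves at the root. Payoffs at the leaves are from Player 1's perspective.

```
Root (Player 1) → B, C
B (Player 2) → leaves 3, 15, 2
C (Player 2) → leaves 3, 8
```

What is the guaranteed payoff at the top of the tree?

B (Player 2): min(3, 15, 2) = 2
C (Player 2): min(3, 8) = 3
Root (Player 1): max(2, 3) = 3

3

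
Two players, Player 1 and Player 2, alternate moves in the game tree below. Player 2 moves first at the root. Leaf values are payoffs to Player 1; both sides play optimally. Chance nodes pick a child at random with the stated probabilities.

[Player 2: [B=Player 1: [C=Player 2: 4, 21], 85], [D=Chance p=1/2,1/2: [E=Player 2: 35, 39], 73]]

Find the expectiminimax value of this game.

54

C (Player 2): min(4, 21) = 4
B (Player 1): max(4, 85) = 85
E (Player 2): min(35, 39) = 35
D (Chance): 1/2·35 + 1/2·73 = 54
Root (Player 2): min(85, 54) = 54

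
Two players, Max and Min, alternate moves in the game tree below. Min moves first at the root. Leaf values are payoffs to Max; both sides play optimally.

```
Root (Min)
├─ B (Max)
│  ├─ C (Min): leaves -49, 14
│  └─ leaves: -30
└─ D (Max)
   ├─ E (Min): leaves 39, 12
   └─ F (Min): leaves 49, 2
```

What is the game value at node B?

-30

C: min(-49, 14) = -49
B: max(-49, -30) = -30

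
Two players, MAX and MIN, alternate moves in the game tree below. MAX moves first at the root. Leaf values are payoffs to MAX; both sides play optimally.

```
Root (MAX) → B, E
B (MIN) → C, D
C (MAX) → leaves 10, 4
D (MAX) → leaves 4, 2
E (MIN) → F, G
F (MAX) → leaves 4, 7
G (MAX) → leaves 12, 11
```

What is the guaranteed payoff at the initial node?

C (MAX): max(10, 4) = 10
D (MAX): max(4, 2) = 4
B (MIN): min(10, 4) = 4
F (MAX): max(4, 7) = 7
G (MAX): max(12, 11) = 12
E (MIN): min(7, 12) = 7
Root (MAX): max(4, 7) = 7

7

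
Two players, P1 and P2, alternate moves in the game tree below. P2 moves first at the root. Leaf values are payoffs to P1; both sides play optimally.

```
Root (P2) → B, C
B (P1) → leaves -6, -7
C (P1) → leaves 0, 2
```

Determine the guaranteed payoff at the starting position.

B (P1): max(-6, -7) = -6
C (P1): max(0, 2) = 2
Root (P2): min(-6, 2) = -6

-6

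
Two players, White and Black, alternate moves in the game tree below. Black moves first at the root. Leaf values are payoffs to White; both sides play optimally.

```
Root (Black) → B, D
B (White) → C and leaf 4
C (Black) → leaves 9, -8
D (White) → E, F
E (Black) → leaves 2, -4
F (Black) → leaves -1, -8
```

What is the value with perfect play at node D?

-4

E: min(2, -4) = -4
F: min(-1, -8) = -8
D: max(-4, -8) = -4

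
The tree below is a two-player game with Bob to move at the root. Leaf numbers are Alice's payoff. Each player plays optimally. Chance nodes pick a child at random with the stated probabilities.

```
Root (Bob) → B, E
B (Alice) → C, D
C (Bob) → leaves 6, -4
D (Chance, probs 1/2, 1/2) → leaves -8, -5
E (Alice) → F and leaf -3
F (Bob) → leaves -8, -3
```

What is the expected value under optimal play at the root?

-4

C (Bob): min(6, -4) = -4
D (Chance): 1/2·-8 + 1/2·-5 = -6.5
B (Alice): max(-4, -6.5) = -4
F (Bob): min(-8, -3) = -8
E (Alice): max(-8, -3) = -3
Root (Bob): min(-4, -3) = -4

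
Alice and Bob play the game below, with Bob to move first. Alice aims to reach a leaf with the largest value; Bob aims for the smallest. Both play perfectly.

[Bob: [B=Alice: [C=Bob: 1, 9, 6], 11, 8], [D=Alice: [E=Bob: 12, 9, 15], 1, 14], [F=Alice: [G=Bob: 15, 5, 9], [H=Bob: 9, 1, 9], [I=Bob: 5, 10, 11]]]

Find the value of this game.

C (Bob): min(1, 9, 6) = 1
B (Alice): max(1, 11, 8) = 11
E (Bob): min(12, 9, 15) = 9
D (Alice): max(9, 1, 14) = 14
G (Bob): min(15, 5, 9) = 5
H (Bob): min(9, 1, 9) = 1
I (Bob): min(5, 10, 11) = 5
F (Alice): max(5, 1, 5) = 5
Root (Bob): min(11, 14, 5) = 5

5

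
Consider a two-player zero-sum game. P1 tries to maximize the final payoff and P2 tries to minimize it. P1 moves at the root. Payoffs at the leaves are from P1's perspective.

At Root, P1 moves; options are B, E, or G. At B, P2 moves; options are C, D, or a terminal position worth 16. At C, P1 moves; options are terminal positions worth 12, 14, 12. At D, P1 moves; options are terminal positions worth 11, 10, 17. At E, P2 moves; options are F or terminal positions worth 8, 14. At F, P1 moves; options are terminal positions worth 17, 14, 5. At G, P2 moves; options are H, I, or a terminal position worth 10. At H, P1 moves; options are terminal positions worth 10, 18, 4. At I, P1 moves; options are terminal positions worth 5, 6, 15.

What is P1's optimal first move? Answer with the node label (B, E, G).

B

C (P1): max(12, 14, 12) = 14
D (P1): max(11, 10, 17) = 17
B (P2): min(14, 17, 16) = 14
F (P1): max(17, 14, 5) = 17
E (P2): min(17, 8, 14) = 8
H (P1): max(10, 18, 4) = 18
I (P1): max(5, 6, 15) = 15
G (P2): min(18, 15, 10) = 10
Root (P1): max(14, 8, 10) = 14
P1 picks the child with the highest value: B (value 14).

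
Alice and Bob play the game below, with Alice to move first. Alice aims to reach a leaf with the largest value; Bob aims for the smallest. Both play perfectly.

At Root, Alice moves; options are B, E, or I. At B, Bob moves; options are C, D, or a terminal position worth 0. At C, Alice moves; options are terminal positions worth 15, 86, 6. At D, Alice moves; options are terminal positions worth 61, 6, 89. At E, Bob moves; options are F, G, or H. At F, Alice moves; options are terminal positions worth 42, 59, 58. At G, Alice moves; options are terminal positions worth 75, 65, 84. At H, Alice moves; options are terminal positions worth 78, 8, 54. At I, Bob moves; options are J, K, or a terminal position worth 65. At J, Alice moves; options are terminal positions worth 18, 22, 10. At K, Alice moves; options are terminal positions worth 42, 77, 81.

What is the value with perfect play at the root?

C (Alice): max(15, 86, 6) = 86
D (Alice): max(61, 6, 89) = 89
B (Bob): min(86, 89, 0) = 0
F (Alice): max(42, 59, 58) = 59
G (Alice): max(75, 65, 84) = 84
H (Alice): max(78, 8, 54) = 78
E (Bob): min(59, 84, 78) = 59
J (Alice): max(18, 22, 10) = 22
K (Alice): max(42, 77, 81) = 81
I (Bob): min(22, 81, 65) = 22
Root (Alice): max(0, 59, 22) = 59

59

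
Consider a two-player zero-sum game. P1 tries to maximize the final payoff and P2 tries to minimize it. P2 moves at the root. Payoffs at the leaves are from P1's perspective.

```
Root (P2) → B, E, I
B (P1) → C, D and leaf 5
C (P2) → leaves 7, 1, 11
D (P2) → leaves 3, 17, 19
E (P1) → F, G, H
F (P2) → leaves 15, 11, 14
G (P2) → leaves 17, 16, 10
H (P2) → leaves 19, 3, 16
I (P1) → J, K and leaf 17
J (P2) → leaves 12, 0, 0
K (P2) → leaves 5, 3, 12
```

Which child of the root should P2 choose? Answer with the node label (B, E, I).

C (P2): min(7, 1, 11) = 1
D (P2): min(3, 17, 19) = 3
B (P1): max(1, 3, 5) = 5
F (P2): min(15, 11, 14) = 11
G (P2): min(17, 16, 10) = 10
H (P2): min(19, 3, 16) = 3
E (P1): max(11, 10, 3) = 11
J (P2): min(12, 0, 0) = 0
K (P2): min(5, 3, 12) = 3
I (P1): max(0, 3, 17) = 17
Root (P2): min(5, 11, 17) = 5
P2 picks the child with the lowest value: B (value 5).

B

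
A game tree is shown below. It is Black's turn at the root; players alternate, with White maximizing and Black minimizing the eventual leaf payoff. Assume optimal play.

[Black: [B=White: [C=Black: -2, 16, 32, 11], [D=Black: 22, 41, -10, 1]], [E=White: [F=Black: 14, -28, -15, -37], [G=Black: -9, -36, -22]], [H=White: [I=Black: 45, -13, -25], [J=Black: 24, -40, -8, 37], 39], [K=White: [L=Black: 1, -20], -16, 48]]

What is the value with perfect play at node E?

F: min(14, -28, -15, -37) = -37
G: min(-9, -36, -22) = -36
E: max(-37, -36) = -36

-36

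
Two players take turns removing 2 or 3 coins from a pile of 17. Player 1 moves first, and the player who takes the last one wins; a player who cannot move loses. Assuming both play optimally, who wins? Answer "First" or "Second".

First

Compute winning (W) and losing (L) positions by backward induction:
i:   0  1  2  3  4  5  6  7  8  9 10 11 12 13 14 15 16 17
     L  L  W  W  W  L  L  W  W  W  L  L  W  W  W  L  L  W
Position 17 is W, so the first player wins.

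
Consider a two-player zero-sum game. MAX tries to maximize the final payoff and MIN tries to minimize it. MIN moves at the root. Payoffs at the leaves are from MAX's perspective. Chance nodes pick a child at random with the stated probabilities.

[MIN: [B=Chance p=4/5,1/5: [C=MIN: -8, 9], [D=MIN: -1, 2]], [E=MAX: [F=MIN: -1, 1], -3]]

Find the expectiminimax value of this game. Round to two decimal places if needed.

C (MIN): min(-8, 9) = -8
D (MIN): min(-1, 2) = -1
B (Chance): 4/5·-8 + 1/5·-1 = -6.6
F (MIN): min(-1, 1) = -1
E (MAX): max(-1, -3) = -1
Root (MIN): min(-6.6, -1) = -6.6

-6.6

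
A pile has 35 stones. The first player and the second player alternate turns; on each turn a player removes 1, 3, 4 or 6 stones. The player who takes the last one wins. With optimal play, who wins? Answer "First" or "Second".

Second

Mark each pile size as W (mover wins) or L (mover loses):
i:   0  1  2  3  4  5  6  7  8  9 10 11 12 13 14 15 16 17 18 19 20 21 22 23 24 25 26 27 28 29 30 31 32 33 34 35
     L  W  L  W  W  W  W  L  W  L  W  W  W  W  L  W  L  W  W  W  W  L  W  L  W  W  W  W  L  W  L  W  W  W  W  L
Position 35 is L, so the second player wins.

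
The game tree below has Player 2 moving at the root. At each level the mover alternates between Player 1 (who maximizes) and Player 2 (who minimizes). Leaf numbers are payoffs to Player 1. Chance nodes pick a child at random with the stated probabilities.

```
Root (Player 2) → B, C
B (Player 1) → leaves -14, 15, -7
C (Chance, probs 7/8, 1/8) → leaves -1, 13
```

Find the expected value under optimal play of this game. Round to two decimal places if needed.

0.75

B (Player 1): max(-14, 15, -7) = 15
C (Chance): 7/8·-1 + 1/8·13 = 0.75
Root (Player 2): min(15, 0.75) = 0.75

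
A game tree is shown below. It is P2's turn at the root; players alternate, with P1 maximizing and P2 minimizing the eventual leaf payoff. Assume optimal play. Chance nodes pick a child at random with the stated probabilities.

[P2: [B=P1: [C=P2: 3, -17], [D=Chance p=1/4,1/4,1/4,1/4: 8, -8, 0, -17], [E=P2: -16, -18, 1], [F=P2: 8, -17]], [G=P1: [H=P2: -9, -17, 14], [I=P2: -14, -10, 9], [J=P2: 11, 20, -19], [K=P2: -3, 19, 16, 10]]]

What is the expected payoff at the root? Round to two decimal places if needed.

-4.25

C (P2): min(3, -17) = -17
D (Chance): 1/4·8 + 1/4·-8 + 1/4·0 + 1/4·-17 = -4.25
E (P2): min(-16, -18, 1) = -18
F (P2): min(8, -17) = -17
B (P1): max(-17, -4.25, -18, -17) = -4.25
H (P2): min(-9, -17, 14) = -17
I (P2): min(-14, -10, 9) = -14
J (P2): min(11, 20, -19) = -19
K (P2): min(-3, 19, 16, 10) = -3
G (P1): max(-17, -14, -19, -3) = -3
Root (P2): min(-4.25, -3) = -4.25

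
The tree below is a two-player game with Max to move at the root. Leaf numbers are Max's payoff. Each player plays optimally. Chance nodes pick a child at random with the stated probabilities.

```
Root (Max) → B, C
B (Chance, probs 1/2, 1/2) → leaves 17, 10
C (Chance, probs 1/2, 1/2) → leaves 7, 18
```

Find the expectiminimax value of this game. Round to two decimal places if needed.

B (Chance): 1/2·17 + 1/2·10 = 13.5
C (Chance): 1/2·7 + 1/2·18 = 12.5
Root (Max): max(13.5, 12.5) = 13.5

13.5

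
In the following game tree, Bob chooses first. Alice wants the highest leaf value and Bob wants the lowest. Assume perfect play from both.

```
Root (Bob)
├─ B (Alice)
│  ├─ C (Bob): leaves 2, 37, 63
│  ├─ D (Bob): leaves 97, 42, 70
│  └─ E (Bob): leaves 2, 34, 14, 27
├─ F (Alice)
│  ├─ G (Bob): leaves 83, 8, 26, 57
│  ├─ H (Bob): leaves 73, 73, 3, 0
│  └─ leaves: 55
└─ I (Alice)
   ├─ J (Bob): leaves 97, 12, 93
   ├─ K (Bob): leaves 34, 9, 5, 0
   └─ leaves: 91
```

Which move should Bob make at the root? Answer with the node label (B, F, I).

B

C (Bob): min(2, 37, 63) = 2
D (Bob): min(97, 42, 70) = 42
E (Bob): min(2, 34, 14, 27) = 2
B (Alice): max(2, 42, 2) = 42
G (Bob): min(83, 8, 26, 57) = 8
H (Bob): min(73, 73, 3, 0) = 0
F (Alice): max(8, 0, 55) = 55
J (Bob): min(97, 12, 93) = 12
K (Bob): min(34, 9, 5, 0) = 0
I (Alice): max(12, 0, 91) = 91
Root (Bob): min(42, 55, 91) = 42
Bob picks the child with the lowest value: B (value 42).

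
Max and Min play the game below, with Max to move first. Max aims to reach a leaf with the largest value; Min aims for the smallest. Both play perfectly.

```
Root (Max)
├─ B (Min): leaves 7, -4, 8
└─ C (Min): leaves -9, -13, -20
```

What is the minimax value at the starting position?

B (Min): min(7, -4, 8) = -4
C (Min): min(-9, -13, -20) = -20
Root (Max): max(-4, -20) = -4

-4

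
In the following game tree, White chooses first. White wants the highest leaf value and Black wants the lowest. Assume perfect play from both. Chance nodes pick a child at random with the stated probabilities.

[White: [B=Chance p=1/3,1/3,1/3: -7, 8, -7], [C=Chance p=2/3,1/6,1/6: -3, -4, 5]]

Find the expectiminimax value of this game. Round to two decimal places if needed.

-1.83

B (Chance): 1/3·-7 + 1/3·8 + 1/3·-7 = -2
C (Chance): 2/3·-3 + 1/6·-4 + 1/6·5 = -1.83
Root (White): max(-2, -1.83) = -1.83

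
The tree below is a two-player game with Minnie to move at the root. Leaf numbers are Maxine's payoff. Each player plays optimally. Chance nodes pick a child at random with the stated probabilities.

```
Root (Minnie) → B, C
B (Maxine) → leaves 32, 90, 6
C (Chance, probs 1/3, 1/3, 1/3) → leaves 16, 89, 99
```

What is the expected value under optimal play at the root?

68

B (Maxine): max(32, 90, 6) = 90
C (Chance): 1/3·16 + 1/3·89 + 1/3·99 = 68
Root (Minnie): min(90, 68) = 68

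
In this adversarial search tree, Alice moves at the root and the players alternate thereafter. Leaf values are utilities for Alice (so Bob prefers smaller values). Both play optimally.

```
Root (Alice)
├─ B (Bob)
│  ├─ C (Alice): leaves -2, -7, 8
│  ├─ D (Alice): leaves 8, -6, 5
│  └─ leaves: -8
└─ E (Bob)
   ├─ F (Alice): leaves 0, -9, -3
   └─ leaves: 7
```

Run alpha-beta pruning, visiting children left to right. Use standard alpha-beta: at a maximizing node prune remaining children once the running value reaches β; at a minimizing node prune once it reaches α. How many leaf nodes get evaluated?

9

C [α=-∞,β=+∞]: v=8
D [α=-∞,β=8]: v=8 after child 1 ≥ β → β-cutoff, skip 2
B [α=-∞,β=+∞]: v=-8
F [α=-8,β=+∞]: v=0
E [α=-8,β=+∞]: v=0
Root [α=-∞,β=+∞]: v=0
Leaves evaluated: 9 of 11.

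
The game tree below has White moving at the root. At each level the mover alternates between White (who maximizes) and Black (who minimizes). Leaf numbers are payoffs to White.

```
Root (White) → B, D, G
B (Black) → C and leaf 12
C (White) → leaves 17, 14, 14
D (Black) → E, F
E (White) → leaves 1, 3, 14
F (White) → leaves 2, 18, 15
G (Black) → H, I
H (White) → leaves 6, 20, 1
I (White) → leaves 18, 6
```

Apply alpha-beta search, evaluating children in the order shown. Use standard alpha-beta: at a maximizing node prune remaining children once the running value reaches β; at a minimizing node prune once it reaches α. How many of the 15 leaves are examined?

C [α=-∞,β=+∞]: v=17
B [α=-∞,β=+∞]: v=12
E [α=12,β=+∞]: v=14
F [α=12,β=14]: v=18 after child 2 ≥ β → β-cutoff, skip 1
D [α=12,β=+∞]: v=14
H [α=14,β=+∞]: v=20
I [α=14,β=20]: v=18
G [α=14,β=+∞]: v=18
Root [α=-∞,β=+∞]: v=18
Leaves evaluated: 14 of 15.

14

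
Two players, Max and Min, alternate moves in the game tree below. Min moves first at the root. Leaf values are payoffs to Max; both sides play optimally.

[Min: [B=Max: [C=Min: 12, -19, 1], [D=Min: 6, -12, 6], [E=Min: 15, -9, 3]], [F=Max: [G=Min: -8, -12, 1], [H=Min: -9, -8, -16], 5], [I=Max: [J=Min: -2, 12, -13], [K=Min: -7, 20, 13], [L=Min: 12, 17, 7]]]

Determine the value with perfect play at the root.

C (Min): min(12, -19, 1) = -19
D (Min): min(6, -12, 6) = -12
E (Min): min(15, -9, 3) = -9
B (Max): max(-19, -12, -9) = -9
G (Min): min(-8, -12, 1) = -12
H (Min): min(-9, -8, -16) = -16
F (Max): max(-12, -16, 5) = 5
J (Min): min(-2, 12, -13) = -13
K (Min): min(-7, 20, 13) = -7
L (Min): min(12, 17, 7) = 7
I (Max): max(-13, -7, 7) = 7
Root (Min): min(-9, 5, 7) = -9

-9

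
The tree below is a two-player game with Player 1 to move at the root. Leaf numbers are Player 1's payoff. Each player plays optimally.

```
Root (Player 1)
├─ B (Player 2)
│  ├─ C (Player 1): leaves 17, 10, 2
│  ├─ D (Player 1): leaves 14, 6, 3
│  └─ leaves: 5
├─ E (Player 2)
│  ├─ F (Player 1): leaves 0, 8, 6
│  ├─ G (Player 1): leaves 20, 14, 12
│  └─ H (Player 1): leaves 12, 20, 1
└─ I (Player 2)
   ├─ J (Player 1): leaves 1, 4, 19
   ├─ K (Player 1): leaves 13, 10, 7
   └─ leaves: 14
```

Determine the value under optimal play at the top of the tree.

13

C (Player 1): max(17, 10, 2) = 17
D (Player 1): max(14, 6, 3) = 14
B (Player 2): min(17, 14, 5) = 5
F (Player 1): max(0, 8, 6) = 8
G (Player 1): max(20, 14, 12) = 20
H (Player 1): max(12, 20, 1) = 20
E (Player 2): min(8, 20, 20) = 8
J (Player 1): max(1, 4, 19) = 19
K (Player 1): max(13, 10, 7) = 13
I (Player 2): min(19, 13, 14) = 13
Root (Player 1): max(5, 8, 13) = 13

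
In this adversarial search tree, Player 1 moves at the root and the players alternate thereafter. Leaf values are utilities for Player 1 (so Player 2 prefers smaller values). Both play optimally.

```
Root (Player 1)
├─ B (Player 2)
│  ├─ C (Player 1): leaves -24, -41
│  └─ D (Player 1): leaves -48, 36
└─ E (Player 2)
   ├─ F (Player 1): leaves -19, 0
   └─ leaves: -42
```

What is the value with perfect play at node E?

-42

F: max(-19, 0) = 0
E: min(0, -42) = -42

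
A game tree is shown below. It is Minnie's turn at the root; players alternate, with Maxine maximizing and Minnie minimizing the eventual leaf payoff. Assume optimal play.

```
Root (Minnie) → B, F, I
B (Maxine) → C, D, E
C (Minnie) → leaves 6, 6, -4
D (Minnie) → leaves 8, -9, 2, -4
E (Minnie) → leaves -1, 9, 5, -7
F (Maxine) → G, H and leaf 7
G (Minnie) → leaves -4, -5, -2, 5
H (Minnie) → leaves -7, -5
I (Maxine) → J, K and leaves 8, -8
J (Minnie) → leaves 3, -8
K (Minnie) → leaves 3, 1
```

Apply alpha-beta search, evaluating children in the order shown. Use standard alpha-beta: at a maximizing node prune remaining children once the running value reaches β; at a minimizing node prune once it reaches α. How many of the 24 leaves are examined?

C [α=-∞,β=+∞]: v=-4
D [α=-4,β=+∞]: v=-9 after child 2 ≤ α → α-cutoff, skip 2
E [α=-4,β=+∞]: v=-7
B [α=-∞,β=+∞]: v=-4
G [α=-∞,β=-4]: v=-5
H [α=-5,β=-4]: v=-7 after child 1 ≤ α → α-cutoff, skip 1
F [α=-∞,β=-4]: v=7
J [α=-∞,β=-4]: v=-8
K [α=-8,β=-4]: v=1
I [α=-∞,β=-4]: v=1 after child 2 ≥ β → β-cutoff, skip 2
Root [α=-∞,β=+∞]: v=-4
Leaves evaluated: 19 of 24.

19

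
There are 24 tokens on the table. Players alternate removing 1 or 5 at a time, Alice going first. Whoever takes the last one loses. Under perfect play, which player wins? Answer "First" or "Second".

First

W/L table (W = player to move can force a win):
i:   0  1  2  3  4  5  6  7  8  9 10 11 12 13 14 15 16 17 18 19 20 21 22 23 24
     W  L  W  L  W  L  W  L  W  L  W  L  W  L  W  L  W  L  W  L  W  L  W  L  W
Position 24 is W, so the first player wins.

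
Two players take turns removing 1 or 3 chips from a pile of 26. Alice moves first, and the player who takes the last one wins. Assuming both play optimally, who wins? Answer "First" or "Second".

Mark each pile size as W (mover wins) or L (mover loses):
i:   0  1  2  3  4  5  6  7  8  9 10 11 12 13 14 15 16 17 18 19 20 21 22 23 24 25 26
     L  W  L  W  L  W  L  W  L  W  L  W  L  W  L  W  L  W  L  W  L  W  L  W  L  W  L
Position 26 is L, so the second player wins.

Second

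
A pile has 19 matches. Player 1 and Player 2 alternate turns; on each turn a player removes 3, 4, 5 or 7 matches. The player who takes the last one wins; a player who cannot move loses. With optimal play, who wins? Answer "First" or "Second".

i:   0  1  2  3  4  5  6  7  8  9 10 11 12 13 14 15 16 17 18 19
     L  L  L  W  W  W  W  W  W  W  L  L  L  W  W  W  W  W  W  W
Position 19 is W, so the first player wins.

First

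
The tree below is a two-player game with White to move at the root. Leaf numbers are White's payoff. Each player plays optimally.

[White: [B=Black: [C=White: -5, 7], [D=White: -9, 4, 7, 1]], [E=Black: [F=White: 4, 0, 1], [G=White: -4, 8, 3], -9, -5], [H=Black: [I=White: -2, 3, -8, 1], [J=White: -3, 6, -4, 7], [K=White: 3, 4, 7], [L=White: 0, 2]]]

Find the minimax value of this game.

C (White): max(-5, 7) = 7
D (White): max(-9, 4, 7, 1) = 7
B (Black): min(7, 7) = 7
F (White): max(4, 0, 1) = 4
G (White): max(-4, 8, 3) = 8
E (Black): min(4, 8, -9, -5) = -9
I (White): max(-2, 3, -8, 1) = 3
J (White): max(-3, 6, -4, 7) = 7
K (White): max(3, 4, 7) = 7
L (White): max(0, 2) = 2
H (Black): min(3, 7, 7, 2) = 2
Root (White): max(7, -9, 2) = 7

7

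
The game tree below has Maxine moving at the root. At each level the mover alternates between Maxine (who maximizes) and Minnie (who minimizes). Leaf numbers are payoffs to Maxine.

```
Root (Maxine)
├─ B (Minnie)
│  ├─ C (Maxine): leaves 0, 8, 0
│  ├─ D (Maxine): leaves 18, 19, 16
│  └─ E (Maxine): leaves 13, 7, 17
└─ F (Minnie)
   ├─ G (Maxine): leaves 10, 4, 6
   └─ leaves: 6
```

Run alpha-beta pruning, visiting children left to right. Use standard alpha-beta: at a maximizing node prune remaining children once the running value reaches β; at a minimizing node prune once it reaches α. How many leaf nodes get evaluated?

C [α=-∞,β=+∞]: v=8
D [α=-∞,β=8]: v=18 after child 1 ≥ β → β-cutoff, skip 2
E [α=-∞,β=8]: v=13 after child 1 ≥ β → β-cutoff, skip 2
B [α=-∞,β=+∞]: v=8
G [α=8,β=+∞]: v=10
F [α=8,β=+∞]: v=6
Root [α=-∞,β=+∞]: v=8
Leaves evaluated: 9 of 13.

9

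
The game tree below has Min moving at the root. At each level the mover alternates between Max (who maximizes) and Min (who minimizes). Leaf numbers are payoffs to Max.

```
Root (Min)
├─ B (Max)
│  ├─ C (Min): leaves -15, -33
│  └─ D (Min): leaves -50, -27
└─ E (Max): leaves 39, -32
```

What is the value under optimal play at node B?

C: min(-15, -33) = -33
D: min(-50, -27) = -50
B: max(-33, -50) = -33

-33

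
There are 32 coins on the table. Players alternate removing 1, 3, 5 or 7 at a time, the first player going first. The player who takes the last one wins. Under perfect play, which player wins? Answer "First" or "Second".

Second

Compute winning (W) and losing (L) positions by backward induction:
i:   0  1  2  3  4  5  6  7  8  9 10 11 12 13 14 15 16 17 18 19 20 21 22 23 24 25 26 27 28 29 30 31 32
     L  W  L  W  L  W  L  W  L  W  L  W  L  W  L  W  L  W  L  W  L  W  L  W  L  W  L  W  L  W  L  W  L
Position 32 is L, so the second player wins.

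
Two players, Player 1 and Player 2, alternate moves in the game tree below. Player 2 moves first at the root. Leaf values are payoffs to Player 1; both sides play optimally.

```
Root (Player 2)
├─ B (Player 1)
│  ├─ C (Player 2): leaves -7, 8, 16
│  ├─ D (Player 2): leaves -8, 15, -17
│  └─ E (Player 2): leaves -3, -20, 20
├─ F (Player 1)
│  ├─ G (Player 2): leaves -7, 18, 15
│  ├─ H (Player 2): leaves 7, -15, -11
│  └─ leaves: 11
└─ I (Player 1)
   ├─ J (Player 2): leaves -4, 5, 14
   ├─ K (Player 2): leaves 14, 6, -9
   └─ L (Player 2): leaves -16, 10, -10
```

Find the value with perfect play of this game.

C (Player 2): min(-7, 8, 16) = -7
D (Player 2): min(-8, 15, -17) = -17
E (Player 2): min(-3, -20, 20) = -20
B (Player 1): max(-7, -17, -20) = -7
G (Player 2): min(-7, 18, 15) = -7
H (Player 2): min(7, -15, -11) = -15
F (Player 1): max(-7, -15, 11) = 11
J (Player 2): min(-4, 5, 14) = -4
K (Player 2): min(14, 6, -9) = -9
L (Player 2): min(-16, 10, -10) = -16
I (Player 1): max(-4, -9, -16) = -4
Root (Player 2): min(-7, 11, -4) = -7

-7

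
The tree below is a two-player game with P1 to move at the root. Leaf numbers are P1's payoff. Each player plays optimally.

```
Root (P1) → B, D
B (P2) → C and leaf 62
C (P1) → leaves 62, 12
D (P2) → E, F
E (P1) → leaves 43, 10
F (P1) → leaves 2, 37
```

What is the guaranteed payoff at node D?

E: max(43, 10) = 43
F: max(2, 37) = 37
D: min(43, 37) = 37

37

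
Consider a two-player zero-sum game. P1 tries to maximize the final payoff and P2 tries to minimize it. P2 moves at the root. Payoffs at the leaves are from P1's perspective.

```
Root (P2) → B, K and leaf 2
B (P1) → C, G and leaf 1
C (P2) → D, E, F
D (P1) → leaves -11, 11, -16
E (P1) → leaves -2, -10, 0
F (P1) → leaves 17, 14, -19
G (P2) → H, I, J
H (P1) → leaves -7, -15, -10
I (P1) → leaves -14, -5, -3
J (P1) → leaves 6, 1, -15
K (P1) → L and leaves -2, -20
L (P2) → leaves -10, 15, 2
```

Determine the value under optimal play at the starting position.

-2

D (P1): max(-11, 11, -16) = 11
E (P1): max(-2, -10, 0) = 0
F (P1): max(17, 14, -19) = 17
C (P2): min(11, 0, 17) = 0
H (P1): max(-7, -15, -10) = -7
I (P1): max(-14, -5, -3) = -3
J (P1): max(6, 1, -15) = 6
G (P2): min(-7, -3, 6) = -7
B (P1): max(0, -7, 1) = 1
L (P2): min(-10, 15, 2) = -10
K (P1): max(-10, -2, -20) = -2
Root (P2): min(1, -2, 2) = -2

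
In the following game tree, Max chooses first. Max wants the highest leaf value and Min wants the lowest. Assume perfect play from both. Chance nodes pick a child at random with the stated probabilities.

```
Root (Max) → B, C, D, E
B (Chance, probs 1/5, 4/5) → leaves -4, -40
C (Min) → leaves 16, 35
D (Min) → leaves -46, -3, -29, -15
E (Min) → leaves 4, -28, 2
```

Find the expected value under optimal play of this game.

B (Chance): 1/5·-4 + 4/5·-40 = -32.8
C (Min): min(16, 35) = 16
D (Min): min(-46, -3, -29, -15) = -46
E (Min): min(4, -28, 2) = -28
Root (Max): max(-32.8, 16, -46, -28) = 16

16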